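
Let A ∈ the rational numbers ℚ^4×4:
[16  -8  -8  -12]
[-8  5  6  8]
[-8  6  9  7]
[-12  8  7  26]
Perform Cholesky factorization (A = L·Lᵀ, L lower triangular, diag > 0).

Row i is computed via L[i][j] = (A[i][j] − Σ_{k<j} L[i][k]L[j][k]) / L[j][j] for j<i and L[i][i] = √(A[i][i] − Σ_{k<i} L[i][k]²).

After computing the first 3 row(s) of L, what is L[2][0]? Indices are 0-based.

Step 1: L[0][0] = √(16) = 4.
  L[1][0] = (-8) / L[0][0] = -2.
Step 2: L[1][1] = √(1) = 1.
  L[2][0] = (-8) / L[0][0] = -2.
  L[2][1] = (2) / L[1][1] = 2.
Step 3: L[2][2] = √(1) = 1.

L[2][0] = -2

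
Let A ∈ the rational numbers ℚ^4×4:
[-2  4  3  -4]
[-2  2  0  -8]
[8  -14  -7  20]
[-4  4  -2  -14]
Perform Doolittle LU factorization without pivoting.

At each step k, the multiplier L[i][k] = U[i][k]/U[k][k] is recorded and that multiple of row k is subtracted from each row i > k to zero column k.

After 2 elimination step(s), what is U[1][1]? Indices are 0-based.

U[1][1] = -2

Step 1: pivot at (0,0) is -2.
  row1 ← row1 − (1)·row0  ⇒  L[1][0]=1, U row1=(0, -2, -3, -4)
  row2 ← row2 − (-4)·row0  ⇒  L[2][0]=-4, U row2=(0, 2, 5, 4)
  row3 ← row3 − (2)·row0  ⇒  L[3][0]=2, U row3=(0, -4, -8, -6)
Step 2: pivot at (1,1) is -2.
  row2 ← row2 − (-1)·row1  ⇒  L[2][1]=-1, U row2=(0, 0, 2, 0)
  row3 ← row3 − (2)·row1  ⇒  L[3][1]=2, U row3=(0, 0, -2, 2)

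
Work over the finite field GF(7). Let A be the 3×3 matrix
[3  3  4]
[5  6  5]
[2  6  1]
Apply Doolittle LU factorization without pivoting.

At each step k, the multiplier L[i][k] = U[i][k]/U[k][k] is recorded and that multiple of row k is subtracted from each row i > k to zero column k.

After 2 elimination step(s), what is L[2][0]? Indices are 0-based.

L[2][0] = 3

[col 0] pivot 3
  R1 -= 4*R0 → (0, 1, 3)  (L[1][0] := 4)
  R2 -= 3*R0 → (0, 4, 3)  (L[2][0] := 3)
[col 1] pivot 1
  R2 -= 4*R1 → (0, 0, 5)  (L[2][1] := 4)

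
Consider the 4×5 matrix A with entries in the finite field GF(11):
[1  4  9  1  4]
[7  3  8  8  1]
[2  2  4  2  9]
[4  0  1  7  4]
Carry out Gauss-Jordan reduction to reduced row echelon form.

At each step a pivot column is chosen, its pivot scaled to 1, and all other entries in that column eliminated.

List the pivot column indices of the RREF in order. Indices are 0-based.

pivot(0,0)=1: scale R0 → (1, 4, 9, 1, 4)
  clear (1,0): R1 −= (7)R0 → (0, 8, 0, 1, 6)
  clear (2,0): R2 −= (2)R0 → (0, 5, 8, 0, 1)
  clear (3,0): R3 −= (4)R0 → (0, 6, 9, 3, 10)
pivot(1,1)=8: scale R1 → (0, 1, 0, 7, 9)
  clear (0,1): R0 −= (4)R1 → (1, 0, 9, 6, 1)
  clear (2,1): R2 −= (5)R1 → (0, 0, 8, 9, 0)
  clear (3,1): R3 −= (6)R1 → (0, 0, 9, 5, 0)
pivot(2,2)=8: scale R2 → (0, 0, 1, 8, 0)
  clear (0,2): R0 −= (9)R2 → (1, 0, 0, 0, 1)
  clear (3,2): R3 −= (9)R2 → (0, 0, 0, 10, 0)
pivot(3,3)=10: scale R3 → (0, 0, 0, 1, 0)
  clear (1,3): R1 −= (7)R3 → (0, 1, 0, 0, 9)
  clear (2,3): R2 −= (8)R3 → (0, 0, 1, 0, 0)

pivot columns: 0, 1, 2, 3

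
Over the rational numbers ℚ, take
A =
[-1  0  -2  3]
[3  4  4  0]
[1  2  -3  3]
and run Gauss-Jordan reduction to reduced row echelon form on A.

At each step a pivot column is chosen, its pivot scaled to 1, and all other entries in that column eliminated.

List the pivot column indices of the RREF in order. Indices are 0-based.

[1] R0 /= -1  ⇒  (1, 0, 2, -3)
     R1 -= 3·R0  ⇒  (0, 4, -2, 9)
     R2 -= 1·R0  ⇒  (0, 2, -5, 6)
[2] R1 /= 4  ⇒  (0, 1, -1/2, 9/4)
     R2 -= 2·R1  ⇒  (0, 0, -4, 3/2)
[3] R2 /= -4  ⇒  (0, 0, 1, -3/8)
     R0 -= 2·R2  ⇒  (1, 0, 0, -9/4)
     R1 -= -1/2·R2  ⇒  (0, 1, 0, 33/16)

pivot columns: 0, 1, 2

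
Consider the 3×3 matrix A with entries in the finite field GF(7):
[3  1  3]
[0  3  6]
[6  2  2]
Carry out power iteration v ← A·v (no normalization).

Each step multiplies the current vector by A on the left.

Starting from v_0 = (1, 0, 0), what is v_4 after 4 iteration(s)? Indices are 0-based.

v_0 = (1, 0, 0).
v_1 = A·v_0 = (3, 0, 6).
v_2 = A·v_1 = (6, 1, 2).
v_3 = A·v_2 = (4, 1, 0).
v_4 = A·v_3 = (6, 3, 5).

v_4 = (6, 3, 5)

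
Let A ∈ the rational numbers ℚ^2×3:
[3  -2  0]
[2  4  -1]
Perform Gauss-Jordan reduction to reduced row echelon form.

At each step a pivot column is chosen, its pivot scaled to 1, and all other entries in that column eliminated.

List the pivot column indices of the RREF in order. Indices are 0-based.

pivot(0,0)=3: scale R0 → (1, -2/3, 0)
  clear (1,0): R1 −= (2)R0 → (0, 16/3, -1)
pivot(1,1)=16/3: scale R1 → (0, 1, -3/16)
  clear (0,1): R0 −= (-2/3)R1 → (1, 0, -1/8)

pivot columns: 0, 1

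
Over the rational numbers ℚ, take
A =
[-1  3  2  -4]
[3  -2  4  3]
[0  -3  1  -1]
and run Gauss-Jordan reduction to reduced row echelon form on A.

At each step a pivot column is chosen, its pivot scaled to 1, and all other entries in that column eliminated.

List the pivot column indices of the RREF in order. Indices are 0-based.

pivot columns: 0, 1, 2

pivot(0,0)=-1: scale R0 → (1, -3, -2, 4)
  clear (1,0): R1 −= (3)R0 → (0, 7, 10, -9)
pivot(1,1)=7: scale R1 → (0, 1, 10/7, -9/7)
  clear (0,1): R0 −= (-3)R1 → (1, 0, 16/7, 1/7)
  clear (2,1): R2 −= (-3)R1 → (0, 0, 37/7, -34/7)
pivot(2,2)=37/7: scale R2 → (0, 0, 1, -34/37)
  clear (0,2): R0 −= (16/7)R2 → (1, 0, 0, 83/37)
  clear (1,2): R1 −= (10/7)R2 → (0, 1, 0, 1/37)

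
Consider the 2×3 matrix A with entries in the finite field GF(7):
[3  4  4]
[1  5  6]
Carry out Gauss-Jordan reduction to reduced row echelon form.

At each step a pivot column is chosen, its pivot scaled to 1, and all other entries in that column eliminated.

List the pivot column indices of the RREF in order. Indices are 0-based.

pivot columns: 0, 1

step 1: normalize row 0 (÷3) = (1, 6, 6)
  row 1: subtract 1×row0 = (0, 6, 0)
step 2: normalize row 1 (÷6) = (0, 1, 0)
  row 0: subtract 6×row1 = (1, 0, 6)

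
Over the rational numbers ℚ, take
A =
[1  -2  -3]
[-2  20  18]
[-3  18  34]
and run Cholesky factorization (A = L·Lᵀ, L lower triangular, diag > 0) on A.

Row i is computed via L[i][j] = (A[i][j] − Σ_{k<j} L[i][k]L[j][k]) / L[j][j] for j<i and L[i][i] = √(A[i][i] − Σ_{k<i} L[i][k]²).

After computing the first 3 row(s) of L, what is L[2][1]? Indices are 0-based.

L[2][1] = 3

Step 1: L[0][0] = √(1) = 1.
  L[1][0] = (-2) / L[0][0] = -2.
Step 2: L[1][1] = √(16) = 4.
  L[2][0] = (-3) / L[0][0] = -3.
  L[2][1] = (12) / L[1][1] = 3.
Step 3: L[2][2] = √(16) = 4.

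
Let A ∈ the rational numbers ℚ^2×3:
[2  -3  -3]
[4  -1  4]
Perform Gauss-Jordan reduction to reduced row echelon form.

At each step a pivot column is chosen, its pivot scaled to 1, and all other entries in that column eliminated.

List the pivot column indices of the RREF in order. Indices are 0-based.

step 1: normalize row 0 (÷2) = (1, -3/2, -3/2)
  row 1: subtract 4×row0 = (0, 5, 10)
step 2: normalize row 1 (÷5) = (0, 1, 2)
  row 0: subtract -3/2×row1 = (1, 0, 3/2)

pivot columns: 0, 1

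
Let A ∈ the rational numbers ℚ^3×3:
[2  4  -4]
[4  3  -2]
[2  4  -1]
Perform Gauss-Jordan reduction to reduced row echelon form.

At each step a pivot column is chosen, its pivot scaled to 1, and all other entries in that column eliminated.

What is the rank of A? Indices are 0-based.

rank = 3

step 1: normalize row 0 (÷2) = (1, 2, -2)
  row 1: subtract 4×row0 = (0, -5, 6)
  row 2: subtract 2×row0 = (0, 0, 3)
step 2: normalize row 1 (÷-5) = (0, 1, -6/5)
  row 0: subtract 2×row1 = (1, 0, 2/5)
step 3: normalize row 2 (÷3) = (0, 0, 1)
  row 0: subtract 2/5×row2 = (1, 0, 0)
  row 1: subtract -6/5×row2 = (0, 1, 0)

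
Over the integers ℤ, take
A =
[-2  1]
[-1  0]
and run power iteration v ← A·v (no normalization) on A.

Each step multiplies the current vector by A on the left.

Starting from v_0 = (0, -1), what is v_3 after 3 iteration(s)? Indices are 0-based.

v_0 = (0, -1).
v_1 = A·v_0 = (-1, 0).
v_2 = A·v_1 = (2, 1).
v_3 = A·v_2 = (-3, -2).

v_3 = (-3, -2)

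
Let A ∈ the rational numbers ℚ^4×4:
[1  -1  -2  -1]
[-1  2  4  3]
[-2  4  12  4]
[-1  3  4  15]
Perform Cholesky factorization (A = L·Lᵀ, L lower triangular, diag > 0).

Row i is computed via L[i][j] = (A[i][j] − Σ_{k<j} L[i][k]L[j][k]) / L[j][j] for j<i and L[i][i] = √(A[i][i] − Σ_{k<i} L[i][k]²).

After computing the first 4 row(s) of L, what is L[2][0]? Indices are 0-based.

L[2][0] = -2

Step 1: L[0][0] = √(1) = 1.
  L[1][0] = (-1) / L[0][0] = -1.
Step 2: L[1][1] = √(1) = 1.
  L[2][0] = (-2) / L[0][0] = -2.
  L[2][1] = (2) / L[1][1] = 2.
Step 3: L[2][2] = √(4) = 2.
  L[3][0] = (-1) / L[0][0] = -1.
  L[3][1] = (2) / L[1][1] = 2.
  L[3][2] = (-2) / L[2][2] = -1.
Step 4: L[3][3] = √(9) = 3.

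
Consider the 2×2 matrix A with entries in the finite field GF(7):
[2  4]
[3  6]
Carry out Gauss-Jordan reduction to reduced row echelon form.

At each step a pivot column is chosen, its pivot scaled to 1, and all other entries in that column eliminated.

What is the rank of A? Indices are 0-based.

rank = 1

step 1: normalize row 0 (÷2) = (1, 2)
  row 1: subtract 3×row0 = (0, 0)
skip col 1 (zero from row 1)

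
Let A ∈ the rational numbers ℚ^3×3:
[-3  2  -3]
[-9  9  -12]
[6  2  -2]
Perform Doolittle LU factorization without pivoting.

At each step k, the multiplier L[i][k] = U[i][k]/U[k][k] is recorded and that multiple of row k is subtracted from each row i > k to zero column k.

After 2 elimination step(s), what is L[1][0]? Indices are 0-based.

L[1][0] = 3

k=0: U[0][0]=-3
  eliminate (1,0): mult=3, new row 1: (0, 3, -3); set L[1][0]=3
  eliminate (2,0): mult=-2, new row 2: (0, 6, -8); set L[2][0]=-2
k=1: U[1][1]=3
  eliminate (2,1): mult=2, new row 2: (0, 0, -2); set L[2][1]=2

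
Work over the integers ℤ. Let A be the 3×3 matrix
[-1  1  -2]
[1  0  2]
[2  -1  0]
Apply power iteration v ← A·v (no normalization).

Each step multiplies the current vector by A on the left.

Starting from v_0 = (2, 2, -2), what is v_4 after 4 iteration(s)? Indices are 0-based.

v_4 = (68, -58, -14)

v_0 = (2, 2, -2).
v_1 = A·v_0 = (4, -2, 2).
v_2 = A·v_1 = (-10, 8, 10).
v_3 = A·v_2 = (-2, 10, -28).
v_4 = A·v_3 = (68, -58, -14).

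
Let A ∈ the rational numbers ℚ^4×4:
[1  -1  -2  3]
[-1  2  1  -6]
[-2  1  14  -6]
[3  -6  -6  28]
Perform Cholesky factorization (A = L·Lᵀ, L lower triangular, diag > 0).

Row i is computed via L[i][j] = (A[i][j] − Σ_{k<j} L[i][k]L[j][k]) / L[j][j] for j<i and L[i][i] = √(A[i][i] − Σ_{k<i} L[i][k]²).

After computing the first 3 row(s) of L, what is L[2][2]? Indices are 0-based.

L[2][2] = 3

Step 1: L[0][0] = √(1) = 1.
  L[1][0] = (-1) / L[0][0] = -1.
Step 2: L[1][1] = √(1) = 1.
  L[2][0] = (-2) / L[0][0] = -2.
  L[2][1] = (-1) / L[1][1] = -1.
Step 3: L[2][2] = √(9) = 3.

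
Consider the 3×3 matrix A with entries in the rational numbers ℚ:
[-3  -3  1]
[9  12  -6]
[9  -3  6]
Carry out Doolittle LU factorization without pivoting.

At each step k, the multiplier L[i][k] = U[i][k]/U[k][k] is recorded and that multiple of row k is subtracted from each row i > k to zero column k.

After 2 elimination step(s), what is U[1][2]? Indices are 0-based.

U[1][2] = -3

[col 0] pivot -3
  R1 -= -3*R0 → (0, 3, -3)  (L[1][0] := -3)
  R2 -= -3*R0 → (0, -12, 9)  (L[2][0] := -3)
[col 1] pivot 3
  R2 -= -4*R1 → (0, 0, -3)  (L[2][1] := -4)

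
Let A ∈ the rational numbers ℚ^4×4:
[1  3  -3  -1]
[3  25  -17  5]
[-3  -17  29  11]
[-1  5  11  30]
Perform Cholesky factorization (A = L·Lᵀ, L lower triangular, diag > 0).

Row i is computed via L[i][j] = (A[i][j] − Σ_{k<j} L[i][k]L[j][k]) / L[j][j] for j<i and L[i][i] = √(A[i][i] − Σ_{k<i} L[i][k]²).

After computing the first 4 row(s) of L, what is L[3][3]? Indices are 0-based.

Step 1: L[0][0] = √(1) = 1.
  L[1][0] = (3) / L[0][0] = 3.
Step 2: L[1][1] = √(16) = 4.
  L[2][0] = (-3) / L[0][0] = -3.
  L[2][1] = (-8) / L[1][1] = -2.
Step 3: L[2][2] = √(16) = 4.
  L[3][0] = (-1) / L[0][0] = -1.
  L[3][1] = (8) / L[1][1] = 2.
  L[3][2] = (12) / L[2][2] = 3.
Step 4: L[3][3] = √(16) = 4.

L[3][3] = 4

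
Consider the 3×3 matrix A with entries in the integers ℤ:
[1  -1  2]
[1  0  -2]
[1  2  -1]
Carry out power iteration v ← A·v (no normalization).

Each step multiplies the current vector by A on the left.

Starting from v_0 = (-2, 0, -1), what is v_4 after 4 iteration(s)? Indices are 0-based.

v_0 = (-2, 0, -1).
v_1 = A·v_0 = (-4, 0, -1).
v_2 = A·v_1 = (-6, -2, -3).
v_3 = A·v_2 = (-10, 0, -7).
v_4 = A·v_3 = (-24, 4, -3).

v_4 = (-24, 4, -3)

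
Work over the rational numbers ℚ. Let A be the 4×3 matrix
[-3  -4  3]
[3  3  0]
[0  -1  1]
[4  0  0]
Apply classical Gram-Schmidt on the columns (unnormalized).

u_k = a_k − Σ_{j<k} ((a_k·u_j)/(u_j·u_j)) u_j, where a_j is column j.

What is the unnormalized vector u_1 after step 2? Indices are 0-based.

Step 1: u_0 = a_0 = (-3, 3, 0, 4).
Step 2: u_1 = a_1 − (21/34)·u_0 = (-73/34, 39/34, -1, -42/17).

u_1 = (-73/34, 39/34, -1, -42/17)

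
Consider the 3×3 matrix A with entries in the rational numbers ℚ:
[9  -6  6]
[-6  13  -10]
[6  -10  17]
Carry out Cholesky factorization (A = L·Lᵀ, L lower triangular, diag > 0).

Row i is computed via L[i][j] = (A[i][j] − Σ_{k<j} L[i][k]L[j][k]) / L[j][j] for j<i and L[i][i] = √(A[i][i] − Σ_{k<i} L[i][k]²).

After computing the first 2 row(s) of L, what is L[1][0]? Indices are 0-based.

Step 1: L[0][0] = √(9) = 3.
  L[1][0] = (-6) / L[0][0] = -2.
Step 2: L[1][1] = √(9) = 3.

L[1][0] = -2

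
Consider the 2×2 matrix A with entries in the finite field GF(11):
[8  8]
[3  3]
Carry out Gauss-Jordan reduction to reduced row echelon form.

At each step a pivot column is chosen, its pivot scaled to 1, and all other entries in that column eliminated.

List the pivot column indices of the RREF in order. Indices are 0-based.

pivot columns: 0

pivot(0,0)=8: scale R0 → (1, 1)
  clear (1,0): R1 −= (3)R0 → (0, 0)
col 1: no nonzero at/below row 1; advance.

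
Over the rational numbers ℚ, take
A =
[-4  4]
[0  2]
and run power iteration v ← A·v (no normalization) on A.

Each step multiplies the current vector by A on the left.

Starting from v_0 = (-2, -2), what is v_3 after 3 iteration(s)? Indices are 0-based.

v_0 = (-2, -2).
v_1 = A·v_0 = (0, -4).
v_2 = A·v_1 = (-16, -8).
v_3 = A·v_2 = (32, -16).

v_3 = (32, -16)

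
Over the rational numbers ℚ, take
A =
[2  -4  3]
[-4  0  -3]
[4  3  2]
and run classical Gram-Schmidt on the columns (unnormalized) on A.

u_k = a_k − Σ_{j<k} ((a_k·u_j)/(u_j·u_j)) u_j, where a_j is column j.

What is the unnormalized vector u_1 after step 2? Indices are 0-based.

u_1 = (-38/9, 4/9, 23/9)

Step 1: u_0 = a_0 = (2, -4, 4).
Step 2: u_1 = a_1 − (1/9)·u_0 = (-38/9, 4/9, 23/9).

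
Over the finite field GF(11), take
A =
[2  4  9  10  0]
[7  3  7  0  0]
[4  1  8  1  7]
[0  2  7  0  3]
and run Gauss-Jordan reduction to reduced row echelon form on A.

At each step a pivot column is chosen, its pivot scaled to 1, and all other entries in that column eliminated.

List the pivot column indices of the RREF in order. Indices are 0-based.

pivot columns: 0, 1, 2, 3

pivot(0,0)=2: scale R0 → (1, 2, 10, 5, 0)
  clear (1,0): R1 −= (7)R0 → (0, 0, 3, 9, 0)
  clear (2,0): R2 −= (4)R0 → (0, 4, 1, 3, 7)
pivot(1,1): swap R1↔R2
pivot(1,1)=4: scale R1 → (0, 1, 3, 9, 10)
  clear (0,1): R0 −= (2)R1 → (1, 0, 4, 9, 2)
  clear (3,1): R3 −= (2)R1 → (0, 0, 1, 4, 5)
pivot(2,2)=3: scale R2 → (0, 0, 1, 3, 0)
  clear (0,2): R0 −= (4)R2 → (1, 0, 0, 8, 2)
  clear (1,2): R1 −= (3)R2 → (0, 1, 0, 0, 10)
  clear (3,2): R3 −= (1)R2 → (0, 0, 0, 1, 5)
pivot(3,3)=1: scale R3 → (0, 0, 0, 1, 5)
  clear (0,3): R0 −= (8)R3 → (1, 0, 0, 0, 6)
  clear (2,3): R2 −= (3)R3 → (0, 0, 1, 0, 7)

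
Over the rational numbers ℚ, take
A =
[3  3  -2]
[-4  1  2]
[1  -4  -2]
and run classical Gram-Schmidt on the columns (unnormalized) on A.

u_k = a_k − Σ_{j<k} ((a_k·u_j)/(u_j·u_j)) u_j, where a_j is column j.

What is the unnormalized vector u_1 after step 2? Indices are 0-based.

u_1 = (75/26, 15/13, -105/26)

Step 1: u_0 = a_0 = (3, -4, 1).
Step 2: u_1 = a_1 − (1/26)·u_0 = (75/26, 15/13, -105/26).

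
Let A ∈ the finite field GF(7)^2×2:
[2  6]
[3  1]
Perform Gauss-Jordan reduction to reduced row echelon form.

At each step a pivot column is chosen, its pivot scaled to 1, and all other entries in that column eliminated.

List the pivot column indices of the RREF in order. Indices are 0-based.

[1] R0 /= 2  ⇒  (1, 3)
     R1 -= 3·R0  ⇒  (0, 6)
[2] R1 /= 6  ⇒  (0, 1)
     R0 -= 3·R1  ⇒  (1, 0)

pivot columns: 0, 1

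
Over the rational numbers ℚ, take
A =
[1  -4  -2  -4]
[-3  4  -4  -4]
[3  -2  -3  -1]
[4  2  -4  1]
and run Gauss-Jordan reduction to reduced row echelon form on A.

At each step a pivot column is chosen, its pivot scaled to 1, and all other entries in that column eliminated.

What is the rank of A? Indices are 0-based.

[1] R0 /= 1  ⇒  (1, -4, -2, -4)
     R1 -= -3·R0  ⇒  (0, -8, -10, -16)
     R2 -= 3·R0  ⇒  (0, 10, 3, 11)
     R3 -= 4·R0  ⇒  (0, 18, 4, 17)
[2] R1 /= -8  ⇒  (0, 1, 5/4, 2)
     R0 -= -4·R1  ⇒  (1, 0, 3, 4)
     R2 -= 10·R1  ⇒  (0, 0, -19/2, -9)
     R3 -= 18·R1  ⇒  (0, 0, -37/2, -19)
[3] R2 /= -19/2  ⇒  (0, 0, 1, 18/19)
     R0 -= 3·R2  ⇒  (1, 0, 0, 22/19)
     R1 -= 5/4·R2  ⇒  (0, 1, 0, 31/38)
     R3 -= -37/2·R2  ⇒  (0, 0, 0, -28/19)
[4] R3 /= -28/19  ⇒  (0, 0, 0, 1)
     R0 -= 22/19·R3  ⇒  (1, 0, 0, 0)
     R1 -= 31/38·R3  ⇒  (0, 1, 0, 0)
     R2 -= 18/19·R3  ⇒  (0, 0, 1, 0)

rank = 4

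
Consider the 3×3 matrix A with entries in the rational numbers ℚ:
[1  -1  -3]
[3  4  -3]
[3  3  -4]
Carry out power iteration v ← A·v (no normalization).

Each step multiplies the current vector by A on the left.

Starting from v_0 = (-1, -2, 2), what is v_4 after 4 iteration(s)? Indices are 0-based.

v_0 = (-1, -2, 2).
v_1 = A·v_0 = (-5, -17, -17).
v_2 = A·v_1 = (63, -32, 2).
v_3 = A·v_2 = (89, 55, 85).
v_4 = A·v_3 = (-221, 232, 92).

v_4 = (-221, 232, 92)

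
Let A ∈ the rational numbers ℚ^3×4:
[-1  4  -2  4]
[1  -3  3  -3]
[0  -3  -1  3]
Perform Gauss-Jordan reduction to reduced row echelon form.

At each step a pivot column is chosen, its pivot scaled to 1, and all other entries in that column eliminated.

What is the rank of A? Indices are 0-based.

pivot(0,0)=-1: scale R0 → (1, -4, 2, -4)
  clear (1,0): R1 −= (1)R0 → (0, 1, 1, 1)
pivot(1,1)=1: scale R1 → (0, 1, 1, 1)
  clear (0,1): R0 −= (-4)R1 → (1, 0, 6, 0)
  clear (2,1): R2 −= (-3)R1 → (0, 0, 2, 6)
pivot(2,2)=2: scale R2 → (0, 0, 1, 3)
  clear (0,2): R0 −= (6)R2 → (1, 0, 0, -18)
  clear (1,2): R1 −= (1)R2 → (0, 1, 0, -2)

rank = 3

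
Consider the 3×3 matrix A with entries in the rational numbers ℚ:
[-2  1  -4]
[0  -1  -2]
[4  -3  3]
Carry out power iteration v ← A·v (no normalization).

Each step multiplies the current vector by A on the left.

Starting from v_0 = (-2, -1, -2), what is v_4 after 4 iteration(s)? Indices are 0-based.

v_0 = (-2, -1, -2).
v_1 = A·v_0 = (11, 5, -11).
v_2 = A·v_1 = (27, 17, -4).
v_3 = A·v_2 = (-21, -9, 45).
v_4 = A·v_3 = (-147, -81, 78).

v_4 = (-147, -81, 78)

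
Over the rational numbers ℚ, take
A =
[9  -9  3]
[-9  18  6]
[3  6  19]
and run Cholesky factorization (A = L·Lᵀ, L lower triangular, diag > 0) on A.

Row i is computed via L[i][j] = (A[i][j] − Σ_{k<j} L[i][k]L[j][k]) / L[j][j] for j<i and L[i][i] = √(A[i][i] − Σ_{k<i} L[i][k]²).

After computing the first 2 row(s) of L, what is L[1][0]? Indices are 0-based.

Step 1: L[0][0] = √(9) = 3.
  L[1][0] = (-9) / L[0][0] = -3.
Step 2: L[1][1] = √(9) = 3.

L[1][0] = -3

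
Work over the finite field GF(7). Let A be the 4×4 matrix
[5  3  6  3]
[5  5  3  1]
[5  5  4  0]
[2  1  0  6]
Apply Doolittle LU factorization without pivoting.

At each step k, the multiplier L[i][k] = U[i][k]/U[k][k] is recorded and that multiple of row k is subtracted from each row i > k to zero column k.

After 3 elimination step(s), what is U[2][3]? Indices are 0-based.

U[2][3] = 6

[col 0] pivot 5
  R1 -= 1*R0 → (0, 2, 4, 5)  (L[1][0] := 1)
  R2 -= 1*R0 → (0, 2, 5, 4)  (L[2][0] := 1)
  R3 -= 6*R0 → (0, 4, 6, 2)  (L[3][0] := 6)
[col 1] pivot 2
  R2 -= 1*R1 → (0, 0, 1, 6)  (L[2][1] := 1)
  R3 -= 2*R1 → (0, 0, 5, 6)  (L[3][1] := 2)
[col 2] pivot 1
  R3 -= 5*R2 → (0, 0, 0, 4)  (L[3][2] := 5)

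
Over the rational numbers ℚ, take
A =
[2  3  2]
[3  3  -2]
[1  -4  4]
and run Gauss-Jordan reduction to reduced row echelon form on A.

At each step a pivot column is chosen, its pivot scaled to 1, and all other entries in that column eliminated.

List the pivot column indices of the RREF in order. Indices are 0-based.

pivot columns: 0, 1, 2

pivot(0,0)=2: scale R0 → (1, 3/2, 1)
  clear (1,0): R1 −= (3)R0 → (0, -3/2, -5)
  clear (2,0): R2 −= (1)R0 → (0, -11/2, 3)
pivot(1,1)=-3/2: scale R1 → (0, 1, 10/3)
  clear (0,1): R0 −= (3/2)R1 → (1, 0, -4)
  clear (2,1): R2 −= (-11/2)R1 → (0, 0, 64/3)
pivot(2,2)=64/3: scale R2 → (0, 0, 1)
  clear (0,2): R0 −= (-4)R2 → (1, 0, 0)
  clear (1,2): R1 −= (10/3)R2 → (0, 1, 0)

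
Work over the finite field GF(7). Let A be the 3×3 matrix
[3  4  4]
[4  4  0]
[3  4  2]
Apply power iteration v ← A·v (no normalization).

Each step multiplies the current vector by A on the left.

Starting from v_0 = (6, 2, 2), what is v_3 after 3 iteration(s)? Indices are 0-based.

v_0 = (6, 2, 2).
v_1 = A·v_0 = (6, 4, 2).
v_2 = A·v_1 = (0, 5, 3).
v_3 = A·v_2 = (4, 6, 5).

v_3 = (4, 6, 5)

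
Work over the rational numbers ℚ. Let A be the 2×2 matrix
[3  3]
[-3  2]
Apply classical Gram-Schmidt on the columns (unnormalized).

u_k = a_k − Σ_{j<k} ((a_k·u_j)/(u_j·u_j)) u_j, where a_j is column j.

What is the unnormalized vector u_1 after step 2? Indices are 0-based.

Step 1: u_0 = a_0 = (3, -3).
Step 2: u_1 = a_1 − (1/6)·u_0 = (5/2, 5/2).

u_1 = (5/2, 5/2)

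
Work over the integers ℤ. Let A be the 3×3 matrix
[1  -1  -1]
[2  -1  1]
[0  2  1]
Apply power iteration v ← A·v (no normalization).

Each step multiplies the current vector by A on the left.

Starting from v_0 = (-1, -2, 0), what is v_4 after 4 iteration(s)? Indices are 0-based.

v_4 = (11, 6, 8)

v_0 = (-1, -2, 0).
v_1 = A·v_0 = (1, 0, -4).
v_2 = A·v_1 = (5, -2, -4).
v_3 = A·v_2 = (11, 8, -8).
v_4 = A·v_3 = (11, 6, 8).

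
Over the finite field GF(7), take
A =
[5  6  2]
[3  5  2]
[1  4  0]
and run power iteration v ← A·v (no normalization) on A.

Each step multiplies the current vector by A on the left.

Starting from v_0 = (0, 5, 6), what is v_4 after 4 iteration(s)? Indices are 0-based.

v_0 = (0, 5, 6).
v_1 = A·v_0 = (0, 2, 6).
v_2 = A·v_1 = (3, 1, 1).
v_3 = A·v_2 = (2, 2, 0).
v_4 = A·v_3 = (1, 2, 3).

v_4 = (1, 2, 3)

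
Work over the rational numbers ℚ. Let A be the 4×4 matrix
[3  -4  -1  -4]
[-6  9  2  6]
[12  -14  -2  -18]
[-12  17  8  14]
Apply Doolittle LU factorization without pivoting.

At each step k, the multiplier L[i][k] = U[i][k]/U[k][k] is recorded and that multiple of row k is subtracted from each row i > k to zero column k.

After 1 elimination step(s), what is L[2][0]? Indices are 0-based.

Step 1: pivot at (0,0) is 3.
  row1 ← row1 − (-2)·row0  ⇒  L[1][0]=-2, U row1=(0, 1, 0, -2)
  row2 ← row2 − (4)·row0  ⇒  L[2][0]=4, U row2=(0, 2, 2, -2)
  row3 ← row3 − (-4)·row0  ⇒  L[3][0]=-4, U row3=(0, 1, 4, -2)

L[2][0] = 4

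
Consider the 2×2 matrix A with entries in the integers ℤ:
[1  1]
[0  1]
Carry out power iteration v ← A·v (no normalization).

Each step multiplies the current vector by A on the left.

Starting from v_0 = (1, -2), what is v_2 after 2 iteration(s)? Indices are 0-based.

v_2 = (-3, -2)

v_0 = (1, -2).
v_1 = A·v_0 = (-1, -2).
v_2 = A·v_1 = (-3, -2).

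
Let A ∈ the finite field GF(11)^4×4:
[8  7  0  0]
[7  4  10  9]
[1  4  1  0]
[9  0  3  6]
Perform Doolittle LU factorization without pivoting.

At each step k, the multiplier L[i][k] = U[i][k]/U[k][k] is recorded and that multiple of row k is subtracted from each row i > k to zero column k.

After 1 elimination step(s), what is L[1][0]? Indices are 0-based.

L[1][0] = 5

[col 0] pivot 8
  R1 -= 5*R0 → (0, 2, 10, 9)  (L[1][0] := 5)
  R2 -= 7*R0 → (0, 10, 1, 0)  (L[2][0] := 7)
  R3 -= 8*R0 → (0, 10, 3, 6)  (L[3][0] := 8)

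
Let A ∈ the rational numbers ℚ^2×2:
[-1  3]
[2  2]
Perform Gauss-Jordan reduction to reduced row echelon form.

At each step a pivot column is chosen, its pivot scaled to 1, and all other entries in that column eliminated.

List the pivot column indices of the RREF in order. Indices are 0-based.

pivot(0,0)=-1: scale R0 → (1, -3)
  clear (1,0): R1 −= (2)R0 → (0, 8)
pivot(1,1)=8: scale R1 → (0, 1)
  clear (0,1): R0 −= (-3)R1 → (1, 0)

pivot columns: 0, 1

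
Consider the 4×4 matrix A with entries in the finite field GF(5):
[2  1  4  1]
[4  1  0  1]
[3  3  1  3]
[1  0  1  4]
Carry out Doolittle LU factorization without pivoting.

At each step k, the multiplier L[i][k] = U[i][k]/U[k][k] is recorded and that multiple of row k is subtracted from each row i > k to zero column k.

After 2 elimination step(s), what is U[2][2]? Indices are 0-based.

k=0: U[0][0]=2
  eliminate (1,0): mult=2, new row 1: (0, 4, 2, 4); set L[1][0]=2
  eliminate (2,0): mult=4, new row 2: (0, 4, 0, 4); set L[2][0]=4
  eliminate (3,0): mult=3, new row 3: (0, 2, 4, 1); set L[3][0]=3
k=1: U[1][1]=4
  eliminate (2,1): mult=1, new row 2: (0, 0, 3, 0); set L[2][1]=1
  eliminate (3,1): mult=3, new row 3: (0, 0, 3, 4); set L[3][1]=3

U[2][2] = 3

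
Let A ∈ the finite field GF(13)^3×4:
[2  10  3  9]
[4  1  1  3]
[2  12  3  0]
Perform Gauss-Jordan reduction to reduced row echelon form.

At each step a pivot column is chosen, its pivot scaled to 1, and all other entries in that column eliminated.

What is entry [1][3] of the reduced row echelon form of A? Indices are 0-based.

M[1][3] = 2

pivot(0,0)=2: scale R0 → (1, 5, 8, 11)
  clear (1,0): R1 −= (4)R0 → (0, 7, 8, 11)
  clear (2,0): R2 −= (2)R0 → (0, 2, 0, 4)
pivot(1,1)=7: scale R1 → (0, 1, 3, 9)
  clear (0,1): R0 −= (5)R1 → (1, 0, 6, 5)
  clear (2,1): R2 −= (2)R1 → (0, 0, 7, 12)
pivot(2,2)=7: scale R2 → (0, 0, 1, 11)
  clear (0,2): R0 −= (6)R2 → (1, 0, 0, 4)
  clear (1,2): R1 −= (3)R2 → (0, 1, 0, 2)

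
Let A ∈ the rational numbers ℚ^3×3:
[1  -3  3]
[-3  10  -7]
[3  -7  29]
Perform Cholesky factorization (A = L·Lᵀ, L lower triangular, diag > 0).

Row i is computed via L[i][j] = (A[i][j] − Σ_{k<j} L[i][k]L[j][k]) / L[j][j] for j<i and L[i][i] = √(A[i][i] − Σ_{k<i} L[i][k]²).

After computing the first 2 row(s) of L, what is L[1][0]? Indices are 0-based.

Step 1: L[0][0] = √(1) = 1.
  L[1][0] = (-3) / L[0][0] = -3.
Step 2: L[1][1] = √(1) = 1.

L[1][0] = -3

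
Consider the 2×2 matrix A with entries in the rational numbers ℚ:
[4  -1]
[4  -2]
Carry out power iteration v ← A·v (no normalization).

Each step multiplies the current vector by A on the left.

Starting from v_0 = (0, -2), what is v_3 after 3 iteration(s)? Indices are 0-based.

v_0 = (0, -2).
v_1 = A·v_0 = (2, 4).
v_2 = A·v_1 = (4, 0).
v_3 = A·v_2 = (16, 16).

v_3 = (16, 16)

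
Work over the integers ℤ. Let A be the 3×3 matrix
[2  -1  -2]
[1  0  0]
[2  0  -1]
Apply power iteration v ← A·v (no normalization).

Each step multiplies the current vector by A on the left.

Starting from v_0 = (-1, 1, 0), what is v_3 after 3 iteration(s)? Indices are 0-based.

v_3 = (9, -1, 2)

v_0 = (-1, 1, 0).
v_1 = A·v_0 = (-3, -1, -2).
v_2 = A·v_1 = (-1, -3, -4).
v_3 = A·v_2 = (9, -1, 2).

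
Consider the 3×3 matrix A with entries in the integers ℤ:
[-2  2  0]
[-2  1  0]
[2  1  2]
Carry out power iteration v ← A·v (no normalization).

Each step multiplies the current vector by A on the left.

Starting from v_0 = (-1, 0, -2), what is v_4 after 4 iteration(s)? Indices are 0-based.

v_0 = (-1, 0, -2).
v_1 = A·v_0 = (2, 2, -6).
v_2 = A·v_1 = (0, -2, -6).
v_3 = A·v_2 = (-4, -2, -14).
v_4 = A·v_3 = (4, 6, -38).

v_4 = (4, 6, -38)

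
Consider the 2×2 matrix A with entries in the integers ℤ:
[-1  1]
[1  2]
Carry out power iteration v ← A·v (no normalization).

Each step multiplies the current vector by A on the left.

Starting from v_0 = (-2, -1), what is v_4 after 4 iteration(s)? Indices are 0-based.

v_0 = (-2, -1).
v_1 = A·v_0 = (1, -4).
v_2 = A·v_1 = (-5, -7).
v_3 = A·v_2 = (-2, -19).
v_4 = A·v_3 = (-17, -40).

v_4 = (-17, -40)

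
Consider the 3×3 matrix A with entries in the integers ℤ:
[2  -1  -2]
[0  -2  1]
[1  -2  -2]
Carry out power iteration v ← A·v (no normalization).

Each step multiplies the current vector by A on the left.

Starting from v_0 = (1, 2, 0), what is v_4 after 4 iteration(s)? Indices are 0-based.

v_0 = (1, 2, 0).
v_1 = A·v_0 = (0, -4, -3).
v_2 = A·v_1 = (10, 5, 14).
v_3 = A·v_2 = (-13, 4, -28).
v_4 = A·v_3 = (26, -36, 35).

v_4 = (26, -36, 35)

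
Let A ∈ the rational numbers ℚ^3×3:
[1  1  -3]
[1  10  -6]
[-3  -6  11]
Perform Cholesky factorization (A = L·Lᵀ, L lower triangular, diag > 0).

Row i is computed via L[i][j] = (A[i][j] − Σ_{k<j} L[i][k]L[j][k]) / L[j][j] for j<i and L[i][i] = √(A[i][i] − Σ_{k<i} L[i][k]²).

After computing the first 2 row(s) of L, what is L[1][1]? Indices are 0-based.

L[1][1] = 3

Step 1: L[0][0] = √(1) = 1.
  L[1][0] = (1) / L[0][0] = 1.
Step 2: L[1][1] = √(9) = 3.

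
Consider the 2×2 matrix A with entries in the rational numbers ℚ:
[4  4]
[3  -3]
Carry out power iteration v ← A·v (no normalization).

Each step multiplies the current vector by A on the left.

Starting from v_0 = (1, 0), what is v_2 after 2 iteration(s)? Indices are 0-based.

v_2 = (28, 3)

v_0 = (1, 0).
v_1 = A·v_0 = (4, 3).
v_2 = A·v_1 = (28, 3).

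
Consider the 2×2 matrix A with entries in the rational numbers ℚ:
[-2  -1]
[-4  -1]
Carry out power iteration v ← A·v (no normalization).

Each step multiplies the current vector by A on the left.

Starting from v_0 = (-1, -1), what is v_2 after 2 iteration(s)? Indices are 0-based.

v_0 = (-1, -1).
v_1 = A·v_0 = (3, 5).
v_2 = A·v_1 = (-11, -17).

v_2 = (-11, -17)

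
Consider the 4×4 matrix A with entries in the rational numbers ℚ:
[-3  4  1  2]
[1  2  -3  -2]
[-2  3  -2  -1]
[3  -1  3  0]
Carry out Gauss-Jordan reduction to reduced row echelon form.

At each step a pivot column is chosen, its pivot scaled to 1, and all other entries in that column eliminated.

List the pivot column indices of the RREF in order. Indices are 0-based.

step 1: normalize row 0 (÷-3) = (1, -4/3, -1/3, -2/3)
  row 1: subtract 1×row0 = (0, 10/3, -8/3, -4/3)
  row 2: subtract -2×row0 = (0, 1/3, -8/3, -7/3)
  row 3: subtract 3×row0 = (0, 3, 4, 2)
step 2: normalize row 1 (÷10/3) = (0, 1, -4/5, -2/5)
  row 0: subtract -4/3×row1 = (1, 0, -7/5, -6/5)
  row 2: subtract 1/3×row1 = (0, 0, -12/5, -11/5)
  row 3: subtract 3×row1 = (0, 0, 32/5, 16/5)
step 3: normalize row 2 (÷-12/5) = (0, 0, 1, 11/12)
  row 0: subtract -7/5×row2 = (1, 0, 0, 1/12)
  row 1: subtract -4/5×row2 = (0, 1, 0, 1/3)
  row 3: subtract 32/5×row2 = (0, 0, 0, -8/3)
step 4: normalize row 3 (÷-8/3) = (0, 0, 0, 1)
  row 0: subtract 1/12×row3 = (1, 0, 0, 0)
  row 1: subtract 1/3×row3 = (0, 1, 0, 0)
  row 2: subtract 11/12×row3 = (0, 0, 1, 0)

pivot columns: 0, 1, 2, 3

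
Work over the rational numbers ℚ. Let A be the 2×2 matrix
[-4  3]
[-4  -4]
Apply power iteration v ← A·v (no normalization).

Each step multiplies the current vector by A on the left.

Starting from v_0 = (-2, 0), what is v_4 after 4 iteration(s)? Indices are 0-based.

v_0 = (-2, 0).
v_1 = A·v_0 = (8, 8).
v_2 = A·v_1 = (-8, -64).
v_3 = A·v_2 = (-160, 288).
v_4 = A·v_3 = (1504, -512).

v_4 = (1504, -512)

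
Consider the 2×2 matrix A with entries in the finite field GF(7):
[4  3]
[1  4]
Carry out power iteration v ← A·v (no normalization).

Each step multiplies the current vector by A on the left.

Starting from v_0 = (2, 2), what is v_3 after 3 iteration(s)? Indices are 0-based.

v_0 = (2, 2).
v_1 = A·v_0 = (0, 3).
v_2 = A·v_1 = (2, 5).
v_3 = A·v_2 = (2, 1).

v_3 = (2, 1)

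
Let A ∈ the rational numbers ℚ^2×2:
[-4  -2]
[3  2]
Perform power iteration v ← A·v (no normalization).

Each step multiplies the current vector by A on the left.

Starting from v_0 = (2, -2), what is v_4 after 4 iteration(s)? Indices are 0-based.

v_0 = (2, -2).
v_1 = A·v_0 = (-4, 2).
v_2 = A·v_1 = (12, -8).
v_3 = A·v_2 = (-32, 20).
v_4 = A·v_3 = (88, -56).

v_4 = (88, -56)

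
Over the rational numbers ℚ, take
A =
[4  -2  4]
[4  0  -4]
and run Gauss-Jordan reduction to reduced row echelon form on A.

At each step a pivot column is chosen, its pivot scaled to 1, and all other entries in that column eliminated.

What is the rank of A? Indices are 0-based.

rank = 2

pivot(0,0)=4: scale R0 → (1, -1/2, 1)
  clear (1,0): R1 −= (4)R0 → (0, 2, -8)
pivot(1,1)=2: scale R1 → (0, 1, -4)
  clear (0,1): R0 −= (-1/2)R1 → (1, 0, -1)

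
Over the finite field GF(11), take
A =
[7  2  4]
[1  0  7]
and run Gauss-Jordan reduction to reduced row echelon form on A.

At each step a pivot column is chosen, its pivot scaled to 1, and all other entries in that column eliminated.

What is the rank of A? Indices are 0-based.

rank = 2

pivot(0,0)=7: scale R0 → (1, 5, 10)
  clear (1,0): R1 −= (1)R0 → (0, 6, 8)
pivot(1,1)=6: scale R1 → (0, 1, 5)
  clear (0,1): R0 −= (5)R1 → (1, 0, 7)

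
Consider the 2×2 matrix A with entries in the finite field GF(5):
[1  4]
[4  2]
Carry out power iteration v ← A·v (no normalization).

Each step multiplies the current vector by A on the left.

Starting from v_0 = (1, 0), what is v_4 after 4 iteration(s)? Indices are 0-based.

v_0 = (1, 0).
v_1 = A·v_0 = (1, 4).
v_2 = A·v_1 = (2, 2).
v_3 = A·v_2 = (0, 2).
v_4 = A·v_3 = (3, 4).

v_4 = (3, 4)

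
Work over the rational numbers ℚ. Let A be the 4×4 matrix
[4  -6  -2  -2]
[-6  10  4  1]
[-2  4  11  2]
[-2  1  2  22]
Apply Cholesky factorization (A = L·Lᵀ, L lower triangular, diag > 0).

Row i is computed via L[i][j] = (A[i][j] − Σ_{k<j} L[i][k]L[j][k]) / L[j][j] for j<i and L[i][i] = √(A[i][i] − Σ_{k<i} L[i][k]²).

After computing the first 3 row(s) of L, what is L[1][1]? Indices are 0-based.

Step 1: L[0][0] = √(4) = 2.
  L[1][0] = (-6) / L[0][0] = -3.
Step 2: L[1][1] = √(1) = 1.
  L[2][0] = (-2) / L[0][0] = -1.
  L[2][1] = (1) / L[1][1] = 1.
Step 3: L[2][2] = √(9) = 3.

L[1][1] = 1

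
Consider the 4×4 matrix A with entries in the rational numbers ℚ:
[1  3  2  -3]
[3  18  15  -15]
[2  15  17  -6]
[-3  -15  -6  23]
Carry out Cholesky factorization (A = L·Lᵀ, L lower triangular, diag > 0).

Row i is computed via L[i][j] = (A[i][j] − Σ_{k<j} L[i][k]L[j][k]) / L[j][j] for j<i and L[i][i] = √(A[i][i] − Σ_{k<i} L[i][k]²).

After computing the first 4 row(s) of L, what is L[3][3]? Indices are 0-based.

L[3][3] = 1

Step 1: L[0][0] = √(1) = 1.
  L[1][0] = (3) / L[0][0] = 3.
Step 2: L[1][1] = √(9) = 3.
  L[2][0] = (2) / L[0][0] = 2.
  L[2][1] = (9) / L[1][1] = 3.
Step 3: L[2][2] = √(4) = 2.
  L[3][0] = (-3) / L[0][0] = -3.
  L[3][1] = (-6) / L[1][1] = -2.
  L[3][2] = (6) / L[2][2] = 3.
Step 4: L[3][3] = √(1) = 1.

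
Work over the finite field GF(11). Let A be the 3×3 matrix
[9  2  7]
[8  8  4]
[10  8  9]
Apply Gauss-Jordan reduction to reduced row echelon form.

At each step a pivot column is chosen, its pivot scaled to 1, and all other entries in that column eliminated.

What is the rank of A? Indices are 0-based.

[1] R0 /= 9  ⇒  (1, 10, 2)
     R1 -= 8·R0  ⇒  (0, 5, 10)
     R2 -= 10·R0  ⇒  (0, 7, 0)
[2] R1 /= 5  ⇒  (0, 1, 2)
     R0 -= 10·R1  ⇒  (1, 0, 4)
     R2 -= 7·R1  ⇒  (0, 0, 8)
[3] R2 /= 8  ⇒  (0, 0, 1)
     R0 -= 4·R2  ⇒  (1, 0, 0)
     R1 -= 2·R2  ⇒  (0, 1, 0)

rank = 3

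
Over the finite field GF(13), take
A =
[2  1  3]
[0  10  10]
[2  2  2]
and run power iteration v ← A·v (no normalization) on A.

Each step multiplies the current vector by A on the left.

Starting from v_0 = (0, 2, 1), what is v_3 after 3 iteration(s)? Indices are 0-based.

v_3 = (7, 0, 12)

v_0 = (0, 2, 1).
v_1 = A·v_0 = (5, 4, 6).
v_2 = A·v_1 = (6, 9, 4).
v_3 = A·v_2 = (7, 0, 12).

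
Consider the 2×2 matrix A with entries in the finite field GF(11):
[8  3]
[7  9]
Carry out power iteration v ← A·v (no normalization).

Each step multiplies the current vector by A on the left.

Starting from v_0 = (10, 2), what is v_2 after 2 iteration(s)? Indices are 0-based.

v_0 = (10, 2).
v_1 = A·v_0 = (9, 0).
v_2 = A·v_1 = (6, 8).

v_2 = (6, 8)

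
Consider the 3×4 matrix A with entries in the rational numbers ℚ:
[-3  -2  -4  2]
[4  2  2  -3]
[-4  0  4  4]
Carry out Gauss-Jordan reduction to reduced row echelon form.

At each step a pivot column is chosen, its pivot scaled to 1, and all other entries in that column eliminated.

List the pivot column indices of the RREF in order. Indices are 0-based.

step 1: normalize row 0 (÷-3) = (1, 2/3, 4/3, -2/3)
  row 1: subtract 4×row0 = (0, -2/3, -10/3, -1/3)
  row 2: subtract -4×row0 = (0, 8/3, 28/3, 4/3)
step 2: normalize row 1 (÷-2/3) = (0, 1, 5, 1/2)
  row 0: subtract 2/3×row1 = (1, 0, -2, -1)
  row 2: subtract 8/3×row1 = (0, 0, -4, 0)
step 3: normalize row 2 (÷-4) = (0, 0, 1, 0)
  row 0: subtract -2×row2 = (1, 0, 0, -1)
  row 1: subtract 5×row2 = (0, 1, 0, 1/2)

pivot columns: 0, 1, 2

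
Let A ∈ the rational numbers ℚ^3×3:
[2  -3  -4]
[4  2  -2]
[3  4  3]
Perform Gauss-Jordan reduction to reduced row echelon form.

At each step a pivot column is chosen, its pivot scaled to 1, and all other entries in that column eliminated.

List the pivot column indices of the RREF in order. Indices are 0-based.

pivot columns: 0, 1, 2

step 1: normalize row 0 (÷2) = (1, -3/2, -2)
  row 1: subtract 4×row0 = (0, 8, 6)
  row 2: subtract 3×row0 = (0, 17/2, 9)
step 2: normalize row 1 (÷8) = (0, 1, 3/4)
  row 0: subtract -3/2×row1 = (1, 0, -7/8)
  row 2: subtract 17/2×row1 = (0, 0, 21/8)
step 3: normalize row 2 (÷21/8) = (0, 0, 1)
  row 0: subtract -7/8×row2 = (1, 0, 0)
  row 1: subtract 3/4×row2 = (0, 1, 0)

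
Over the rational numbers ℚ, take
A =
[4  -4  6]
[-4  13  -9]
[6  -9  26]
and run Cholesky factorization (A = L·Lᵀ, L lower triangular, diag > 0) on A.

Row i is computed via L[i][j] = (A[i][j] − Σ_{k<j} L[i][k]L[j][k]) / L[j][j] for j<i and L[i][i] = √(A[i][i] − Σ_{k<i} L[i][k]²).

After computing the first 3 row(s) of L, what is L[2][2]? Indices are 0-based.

L[2][2] = 4

Step 1: L[0][0] = √(4) = 2.
  L[1][0] = (-4) / L[0][0] = -2.
Step 2: L[1][1] = √(9) = 3.
  L[2][0] = (6) / L[0][0] = 3.
  L[2][1] = (-3) / L[1][1] = -1.
Step 3: L[2][2] = √(16) = 4.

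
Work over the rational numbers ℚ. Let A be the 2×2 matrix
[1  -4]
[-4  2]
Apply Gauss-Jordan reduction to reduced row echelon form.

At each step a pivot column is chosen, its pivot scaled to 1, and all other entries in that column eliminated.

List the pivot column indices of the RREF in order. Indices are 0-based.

[1] R0 /= 1  ⇒  (1, -4)
     R1 -= -4·R0  ⇒  (0, -14)
[2] R1 /= -14  ⇒  (0, 1)
     R0 -= -4·R1  ⇒  (1, 0)

pivot columns: 0, 1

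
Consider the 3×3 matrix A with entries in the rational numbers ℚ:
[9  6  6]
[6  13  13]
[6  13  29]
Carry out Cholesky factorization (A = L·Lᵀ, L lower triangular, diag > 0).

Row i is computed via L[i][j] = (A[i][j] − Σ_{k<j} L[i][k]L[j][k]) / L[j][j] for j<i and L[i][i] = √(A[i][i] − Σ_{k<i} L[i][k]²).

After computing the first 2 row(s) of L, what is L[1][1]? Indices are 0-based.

L[1][1] = 3

Step 1: L[0][0] = √(9) = 3.
  L[1][0] = (6) / L[0][0] = 2.
Step 2: L[1][1] = √(9) = 3.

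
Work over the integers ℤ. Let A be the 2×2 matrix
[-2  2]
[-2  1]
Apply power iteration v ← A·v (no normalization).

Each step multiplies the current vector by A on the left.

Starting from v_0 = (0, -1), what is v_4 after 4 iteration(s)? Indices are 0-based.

v_0 = (0, -1).
v_1 = A·v_0 = (-2, -1).
v_2 = A·v_1 = (2, 3).
v_3 = A·v_2 = (2, -1).
v_4 = A·v_3 = (-6, -5).

v_4 = (-6, -5)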